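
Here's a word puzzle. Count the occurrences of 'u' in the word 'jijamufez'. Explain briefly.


Letter 'u' in 'jijamufez': found at position(s) 6 = 1 occurrence(s).

1


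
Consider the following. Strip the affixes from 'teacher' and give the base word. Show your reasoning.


Remove suffix '-er' from 'teacher' to get root 'teach'.

teach


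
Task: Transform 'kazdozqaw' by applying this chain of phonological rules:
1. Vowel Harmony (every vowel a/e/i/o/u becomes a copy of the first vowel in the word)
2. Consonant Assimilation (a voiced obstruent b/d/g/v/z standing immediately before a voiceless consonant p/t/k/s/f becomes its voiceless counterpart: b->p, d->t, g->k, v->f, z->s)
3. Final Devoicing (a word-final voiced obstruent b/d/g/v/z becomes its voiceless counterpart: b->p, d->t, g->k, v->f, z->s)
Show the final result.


Starting form: 'kazdozqaw'
Rule 1: Vowel Harmony: all vowels become 'a' (matching first vowel). 'kazdozqaw' -> 'kazdazqaw'
Rule 2: Consonant Assimilation: no voiced obstruent (b/d/g/v/z) stands immediately before a voiceless consonant (p/t/k/s/f). No change.
Rule 3: Final Devoicing: final consonant 'w' is not one of the voiced obstruents b/d/g/v/z. No change.
Final form: 'kazdazqaw'

kazdazqaw


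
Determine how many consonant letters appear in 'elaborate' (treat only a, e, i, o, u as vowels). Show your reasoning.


Consonants in 'elaborate': l, b, r, t = 4 consonants.

4


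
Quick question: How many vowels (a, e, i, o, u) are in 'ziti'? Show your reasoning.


Vowels in 'ziti': i, i = 2 vowels.

2


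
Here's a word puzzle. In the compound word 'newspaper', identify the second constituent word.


Split 'newspaper' into 'news' + 'paper'. The second part is 'paper'.

paper


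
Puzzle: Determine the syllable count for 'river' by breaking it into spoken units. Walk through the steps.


Break 'river' into syllables: riv-er -> riv | er = 2 syllables

2 syllables


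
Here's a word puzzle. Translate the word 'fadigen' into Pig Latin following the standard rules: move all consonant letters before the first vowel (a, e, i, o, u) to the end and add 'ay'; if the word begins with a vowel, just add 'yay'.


'fadigen': move consonant cluster 'f' to end and add 'ay': 'adigenfay'.

adigenfay


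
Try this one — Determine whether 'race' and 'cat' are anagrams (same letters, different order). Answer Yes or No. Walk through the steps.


Sorted letters of 'race': 'acer'
Sorted letters of 'cat': 'act'
They do not match.

No


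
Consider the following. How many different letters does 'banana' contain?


Unique letters in 'banana': {a, b, n} = 3 distinct letters.

3


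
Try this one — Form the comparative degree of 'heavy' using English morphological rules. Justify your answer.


Apply comparative formation (consonant + y: change y to i, add -er): 'heavy' -> 'heavier'.

heavier


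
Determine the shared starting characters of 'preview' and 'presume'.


Compare from the start: 3 characters match: 'pre'. Mismatch at position 4: 'v' vs 's'.

pre


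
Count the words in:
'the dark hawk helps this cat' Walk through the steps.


Split into words: the | dark | hawk | helps | this | cat = 6 words.

6


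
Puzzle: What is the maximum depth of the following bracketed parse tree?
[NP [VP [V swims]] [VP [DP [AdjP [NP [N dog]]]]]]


Count bracket nesting levels:
'[' at pos 0: depth = 1
'[' at pos 4: depth = 2
'[' at pos 8: depth = 3
'[' at pos 19: depth = 2
'[' at pos 23: depth = 3
'[' at pos 27: depth = 4
'[' at pos 33: depth = 5
'[' at pos 37: depth = 6
Maximum depth reached: 6

6


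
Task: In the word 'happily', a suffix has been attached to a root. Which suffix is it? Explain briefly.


The word 'happily' = 'happy' (root) + '-ly' (suffix). The suffix is '-ly'.

ly


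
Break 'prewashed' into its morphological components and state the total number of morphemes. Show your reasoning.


Step 1: Identify prefix: 'pre' (meaning: before)
Step 2: Identify root: 'wash'
Step 3: Identify suffix(es): 'ed'
Decomposition: pre- (prefix: before) + wash (root) + -ed (suffix: past)
Total morphemes: 3

3 morphemes (pre- (prefix: before) + wash (root) + -ed (suffix: past))


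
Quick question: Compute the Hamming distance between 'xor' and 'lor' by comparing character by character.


Alignment:
Position 1: 'x' vs 'l' = DIFFER
Position 2: 'o' vs 'o' = match
Position 3: 'r' vs 'r' = match
Total differences: 1

1


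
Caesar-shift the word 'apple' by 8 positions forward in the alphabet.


Shift each letter by 8: a -> i, p -> x, p -> x, l -> t, e -> m. Result: 'ixxtm'.

ixxtm


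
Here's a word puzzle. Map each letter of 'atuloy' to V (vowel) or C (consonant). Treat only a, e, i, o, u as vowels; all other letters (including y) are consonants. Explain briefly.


Letter mapping: a = V, t = C, u = V, l = C, o = V, y = C.

VCVCVC


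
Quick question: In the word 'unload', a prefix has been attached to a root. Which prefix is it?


The word 'unload' = 'un' (prefix) + 'load' (root). The prefix is 'un'.

un


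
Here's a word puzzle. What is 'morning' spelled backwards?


Reverse 'morning' character by character: 'gninrom'.

gninrom


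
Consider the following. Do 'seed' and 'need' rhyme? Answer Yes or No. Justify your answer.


Rime (stressed vowel + following sounds) of 'seed': -eed = /iːd/
Rime of 'need': -eed = /iːd/
/iːd/ and /iːd/ are the same ending sound, so the words rhyme.

Yes


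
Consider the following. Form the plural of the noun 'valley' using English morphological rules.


Apply rule: Add -s. 'valley' becomes 'valleys'.

valleys


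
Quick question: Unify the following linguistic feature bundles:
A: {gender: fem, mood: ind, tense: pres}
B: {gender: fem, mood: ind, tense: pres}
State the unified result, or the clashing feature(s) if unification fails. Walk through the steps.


Compare features:
gender: A=fem vs B=fem -> unified: fem
mood: A=ind vs B=ind -> unified: ind
tense: A=pres vs B=pres -> unified: pres
No clashes found.

Unified: {gender: fem, mood: ind, tense: pres}


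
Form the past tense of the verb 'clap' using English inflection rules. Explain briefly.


Apply rule: Double final consonant and add -ed. 'clap' becomes 'clapped'.

clapped


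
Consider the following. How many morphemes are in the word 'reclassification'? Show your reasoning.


Decomposition: re- (prefix) + class (root) + -ify (suffix) + -ation (suffix) = 4 morpheme(s)

4 morphemes


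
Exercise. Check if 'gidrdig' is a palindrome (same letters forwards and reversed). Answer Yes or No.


Forward: 'gidrdig'
Reversed: 'gidrdig'
They are identical.

Yes


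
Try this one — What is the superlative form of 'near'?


Apply superlative formation (add -est): 'near' -> 'nearest'.

nearest


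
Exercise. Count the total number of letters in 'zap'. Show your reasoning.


Spell out 'zap' and number each letter: z(1), a(2), p(3). Total: 3 letters.

3


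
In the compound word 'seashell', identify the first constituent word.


Split 'seashell' into 'sea' + 'shell'. The first part is 'sea'.

sea


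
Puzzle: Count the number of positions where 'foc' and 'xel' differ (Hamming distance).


Alignment:
Position 1: 'f' vs 'x' = DIFFER
Position 2: 'o' vs 'e' = DIFFER
Position 3: 'c' vs 'l' = DIFFER
Total differences: 3

3


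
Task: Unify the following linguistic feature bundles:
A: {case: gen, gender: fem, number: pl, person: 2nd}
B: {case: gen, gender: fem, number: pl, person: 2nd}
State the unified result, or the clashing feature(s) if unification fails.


Compare features:
case: A=gen vs B=gen -> unified: gen
gender: A=fem vs B=fem -> unified: fem
number: A=pl vs B=pl -> unified: pl
person: A=2nd vs B=2nd -> unified: 2nd
No clashes found.

Unified: {case: gen, gender: fem, number: pl, person: 2nd}


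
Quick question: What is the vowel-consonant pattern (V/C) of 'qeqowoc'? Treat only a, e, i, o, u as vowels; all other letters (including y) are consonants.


Letter mapping: q = C, e = V, q = C, o = V, w = C, o = V, c = C.

CVCVCVC


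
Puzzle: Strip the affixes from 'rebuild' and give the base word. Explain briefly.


Remove prefix 're' from 'rebuild' to get root 'build'.

build


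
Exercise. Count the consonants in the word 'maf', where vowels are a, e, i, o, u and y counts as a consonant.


Consonants in 'maf': m, f = 2 consonants.

2


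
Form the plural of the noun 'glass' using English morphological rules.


Apply rule: Add -es (sibilant/fricative ending). 'glass' becomes 'glasses'.

glasses


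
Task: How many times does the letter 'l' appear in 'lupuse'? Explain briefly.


Letter 'l' in 'lupuse': found at position(s) 1 = 1 occurrence(s).

1


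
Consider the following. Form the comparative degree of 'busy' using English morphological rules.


Apply comparative formation (consonant + y: change y to i, add -er): 'busy' -> 'busier'.

busier


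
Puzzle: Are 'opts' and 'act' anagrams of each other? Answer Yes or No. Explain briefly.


Sorted letters of 'opts': 'opst'
Sorted letters of 'act': 'act'
They do not match.

No


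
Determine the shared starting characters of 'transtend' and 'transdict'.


Compare from the start: 5 characters match: 'trans'. Mismatch at position 6: 't' vs 'd'.

trans


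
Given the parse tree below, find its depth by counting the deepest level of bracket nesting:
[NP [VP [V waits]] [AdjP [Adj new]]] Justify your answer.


Count bracket nesting levels:
'[' at pos 0: depth = 1
'[' at pos 4: depth = 2
'[' at pos 8: depth = 3
'[' at pos 19: depth = 2
'[' at pos 25: depth = 3
Maximum depth reached: 3

3


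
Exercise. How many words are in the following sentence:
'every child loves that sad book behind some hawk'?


Split into words: every | child | loves | that | sad | book | behind | some | hawk = 9 words.

9


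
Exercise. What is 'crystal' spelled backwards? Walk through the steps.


Reverse 'crystal' character by character: 'latsyrc'.

latsyrc


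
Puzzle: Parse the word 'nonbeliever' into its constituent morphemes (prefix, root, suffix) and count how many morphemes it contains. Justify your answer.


Step 1: Identify prefix: 'non' (meaning: not)
Step 2: Identify root: 'believe'
Step 3: Identify suffix(es): 'er'
Decomposition: non- (prefix: not) + believe (root) + -er (suffix: one who)
Total morphemes: 3

3 morphemes (non- (prefix: not) + believe (root) + -er (suffix: one who))


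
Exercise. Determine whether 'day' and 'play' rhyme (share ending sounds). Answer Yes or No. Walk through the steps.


Rime (stressed vowel + following sounds) of 'day': -ay = /eɪ/
Rime of 'play': -ay = /eɪ/
/eɪ/ and /eɪ/ are the same ending sound, so the words rhyme.

Yes


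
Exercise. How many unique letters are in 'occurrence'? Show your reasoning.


Unique letters in 'occurrence': {c, e, n, o, r, u} = 6 distinct letters.

6


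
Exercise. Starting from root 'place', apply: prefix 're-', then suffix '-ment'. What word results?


Step 1: Add prefix 're-' to 'place' = 'replace'
Step 2: Add suffix '-ment' to 'replace' = 'replacement'

replacement


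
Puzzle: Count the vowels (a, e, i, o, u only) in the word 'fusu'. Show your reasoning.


Vowels in 'fusu': u, u = 2 vowels.

2


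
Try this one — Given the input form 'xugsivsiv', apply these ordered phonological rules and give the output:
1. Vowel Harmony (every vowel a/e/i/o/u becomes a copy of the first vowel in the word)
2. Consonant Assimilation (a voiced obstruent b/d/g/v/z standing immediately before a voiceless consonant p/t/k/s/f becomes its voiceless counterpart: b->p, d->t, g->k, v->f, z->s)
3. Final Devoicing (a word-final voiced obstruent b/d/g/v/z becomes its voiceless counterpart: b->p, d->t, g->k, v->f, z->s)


Starting form: 'xugsivsiv'
Rule 1: Vowel Harmony: all vowels become 'u' (matching first vowel). 'xugsivsiv' -> 'xugsuvsuv'
Rule 2: Consonant Assimilation: voiced obstruent before voiceless consonant becomes voiceless ('gs' -> 'ks', 'vs' -> 'fs'). 'xugsuvsuv' -> 'xuksufsuv'
Rule 3: Final Devoicing: word-final voiced obstruent 'v' becomes voiceless 'f'. 'xuksufsuv' -> 'xuksufsuf'
Final form: 'xuksufsuf'

xuksufsuf


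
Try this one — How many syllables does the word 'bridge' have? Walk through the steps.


Break 'bridge' into syllables: bridge -> bridge = 1 syllable

1 syllable


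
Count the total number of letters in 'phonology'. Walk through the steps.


Spell out 'phonology' and number each letter: p(1), h(2), o(3), n(4), o(5), l(6), o(7), g(8), y(9). Total: 9 letters.

9


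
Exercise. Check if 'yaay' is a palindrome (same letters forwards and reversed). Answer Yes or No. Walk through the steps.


Forward: 'yaay'
Reversed: 'yaay'
They are identical.

Yes


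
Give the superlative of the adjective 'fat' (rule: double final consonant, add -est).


Apply superlative formation (double final consonant, add -est): 'fat' -> 'fattest'.

fattest


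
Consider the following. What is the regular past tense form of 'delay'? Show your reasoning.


Apply rule: Add -ed. 'delay' becomes 'delayed'.

delayed


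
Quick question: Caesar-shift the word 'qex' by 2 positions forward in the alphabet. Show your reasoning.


Shift each letter by 2: q -> s, e -> g, x -> z. Result: 'sgz'.

sgz


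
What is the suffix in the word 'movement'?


The word 'movement' = 'move' (root) + '-ment' (suffix). The suffix is '-ment'.

ment


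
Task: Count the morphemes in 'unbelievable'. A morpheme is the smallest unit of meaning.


Decomposition: un- (prefix) + believe (root) + -able (suffix) = 3 morpheme(s)

3 morphemes


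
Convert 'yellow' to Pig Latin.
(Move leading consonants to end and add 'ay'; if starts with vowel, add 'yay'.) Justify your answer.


'yellow': move consonant cluster 'y' to end and add 'ay': 'ellowyay'.

ellowyay


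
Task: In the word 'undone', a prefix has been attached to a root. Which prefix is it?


The word 'undone' = 'un' (prefix) + 'done' (root). The prefix is 'un'.

un


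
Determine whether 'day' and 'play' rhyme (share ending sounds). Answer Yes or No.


Rime (stressed vowel + following sounds) of 'day': -ay = /eɪ/
Rime of 'play': -ay = /eɪ/
/eɪ/ and /eɪ/ are the same ending sound, so the words rhyme.

Yes


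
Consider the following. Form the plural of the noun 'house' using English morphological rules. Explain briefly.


Apply rule: Add -s. 'house' becomes 'houses'.

houses


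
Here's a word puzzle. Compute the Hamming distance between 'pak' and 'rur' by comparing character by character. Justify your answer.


Alignment:
Position 1: 'p' vs 'r' = DIFFER
Position 2: 'a' vs 'u' = DIFFER
Position 3: 'k' vs 'r' = DIFFER
Total differences: 3

3


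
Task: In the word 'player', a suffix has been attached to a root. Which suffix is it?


The word 'player' = 'play' (root) + '-er' (suffix). The suffix is '-er'.

er


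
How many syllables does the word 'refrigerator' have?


Break 'refrigerator' into syllables: re-frig-er-a-tor -> re | frig | er | a | tor = 5 syllables

5 syllables


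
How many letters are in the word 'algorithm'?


Spell out 'algorithm' and number each letter: a(1), l(2), g(3), o(4), r(5), i(6), t(7), h(8), m(9). Total: 9 letters.

9


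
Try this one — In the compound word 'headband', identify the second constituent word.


Split 'headband' into 'head' + 'band'. The second part is 'band'.

band


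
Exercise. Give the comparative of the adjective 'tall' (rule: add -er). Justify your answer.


Apply comparative formation (add -er): 'tall' -> 'taller'.

taller


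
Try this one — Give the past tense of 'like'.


Apply rule: Add -d (word ends in -e). 'like' becomes 'liked'.

liked


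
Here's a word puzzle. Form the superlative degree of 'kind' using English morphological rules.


Apply superlative formation (add -est): 'kind' -> 'kindest'.

kindest


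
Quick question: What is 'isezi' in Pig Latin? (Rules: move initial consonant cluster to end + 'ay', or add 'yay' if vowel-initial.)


'isezi' starts with a vowel, so add 'yay': 'iseziyay'.

iseziyay


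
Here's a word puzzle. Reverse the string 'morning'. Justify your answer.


Reverse 'morning' character by character: 'gninrom'.

gninrom


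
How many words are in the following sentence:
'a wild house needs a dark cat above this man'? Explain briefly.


Split into words: a | wild | house | needs | a | dark | cat | above | this | man = 10 words.

10


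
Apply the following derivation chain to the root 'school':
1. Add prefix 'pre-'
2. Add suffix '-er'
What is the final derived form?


Step 1: Add prefix 'pre-' to 'school' = 'preschool'
Step 2: Add suffix '-er' to 'preschool' = 'preschooler'

preschooler


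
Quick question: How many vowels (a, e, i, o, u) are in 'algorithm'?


Vowels in 'algorithm': a, o, i = 3 vowels.

3


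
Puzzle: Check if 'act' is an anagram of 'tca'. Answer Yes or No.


Sorted letters of 'act': 'act'
Sorted letters of 'tca': 'act'
They match.

Yes


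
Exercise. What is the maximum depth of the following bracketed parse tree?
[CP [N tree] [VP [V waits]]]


Count bracket nesting levels:
'[' at pos 0: depth = 1
'[' at pos 4: depth = 2
'[' at pos 13: depth = 2
'[' at pos 17: depth = 3
Maximum depth reached: 3

3


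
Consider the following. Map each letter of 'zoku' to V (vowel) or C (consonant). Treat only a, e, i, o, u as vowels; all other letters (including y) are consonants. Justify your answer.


Letter mapping: z = C, o = V, k = C, u = V.

CVCV


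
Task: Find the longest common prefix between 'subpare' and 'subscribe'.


Compare from the start: 3 characters match: 'sub'. Mismatch at position 4: 'p' vs 's'.

sub


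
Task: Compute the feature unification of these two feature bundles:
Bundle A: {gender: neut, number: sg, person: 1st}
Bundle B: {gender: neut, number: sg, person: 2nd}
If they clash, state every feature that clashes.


Compare features:
gender: A=neut vs B=neut -> unified: neut
number: A=sg vs B=sg -> unified: sg
person: A=1st vs B=2nd -> CLASH
Clash detected on feature 'person' (1st vs 2nd); unification fails.

CLASH on 'person' (1st vs 2nd)


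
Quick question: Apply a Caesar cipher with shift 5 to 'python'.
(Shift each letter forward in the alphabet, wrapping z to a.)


Shift each letter by 5: p -> u, y -> d, t -> y, h -> m, o -> t, n -> s. Result: 'udymts'.

udymts


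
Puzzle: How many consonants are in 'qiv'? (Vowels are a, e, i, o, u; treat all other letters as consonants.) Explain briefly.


Consonants in 'qiv': q, v = 2 consonants.

2


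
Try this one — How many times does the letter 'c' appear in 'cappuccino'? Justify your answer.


Letter 'c' in 'cappuccino': found at position(s) 1, 6, 7 = 3 occurrence(s).

3


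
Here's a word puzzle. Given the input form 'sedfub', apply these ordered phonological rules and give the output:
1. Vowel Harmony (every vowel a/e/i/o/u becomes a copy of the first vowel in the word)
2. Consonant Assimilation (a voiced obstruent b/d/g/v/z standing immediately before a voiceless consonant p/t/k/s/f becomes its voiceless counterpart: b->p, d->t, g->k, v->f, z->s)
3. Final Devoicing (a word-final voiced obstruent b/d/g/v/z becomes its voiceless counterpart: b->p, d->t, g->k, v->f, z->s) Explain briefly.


Starting form: 'sedfub'
Rule 1: Vowel Harmony: all vowels become 'e' (matching first vowel). 'sedfub' -> 'sedfeb'
Rule 2: Consonant Assimilation: voiced obstruent before voiceless consonant becomes voiceless ('df' -> 'tf'). 'sedfeb' -> 'setfeb'
Rule 3: Final Devoicing: word-final voiced obstruent 'b' becomes voiceless 'p'. 'setfeb' -> 'setfep'
Final form: 'setfep'

setfep


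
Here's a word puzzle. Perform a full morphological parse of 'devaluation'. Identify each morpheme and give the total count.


Step 1: Identify prefix: 'de' (meaning: reverse/remove)
Step 2: Identify root: 'value'
Step 3: Identify suffix(es): 'ation'
Decomposition: de- (prefix: reverse/remove) + value (root) + -ation (suffix: act of)
Total morphemes: 3

3 morphemes (de- (prefix: reverse/remove) + value (root) + -ation (suffix: act of))


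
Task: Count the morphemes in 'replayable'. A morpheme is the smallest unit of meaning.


Decomposition: re- (prefix) + play (root) + -able (suffix) = 3 morpheme(s)

3 morphemes


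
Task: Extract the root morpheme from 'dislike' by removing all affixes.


Remove prefix 'dis' from 'dislike' to get root 'like'.

like


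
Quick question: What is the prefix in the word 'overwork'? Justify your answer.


The word 'overwork' = 'over' (prefix) + 'work' (root). The prefix is 'over'.

over


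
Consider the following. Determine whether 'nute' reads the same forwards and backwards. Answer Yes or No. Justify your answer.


Forward: 'nute'
Reversed: 'etun'
They differ.

No


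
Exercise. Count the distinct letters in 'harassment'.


Unique letters in 'harassment': {a, e, h, m, n, r, s, t} = 8 distinct letters.

8


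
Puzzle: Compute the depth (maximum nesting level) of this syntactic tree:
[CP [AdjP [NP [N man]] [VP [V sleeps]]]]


Count bracket nesting levels:
'[' at pos 0: depth = 1
'[' at pos 4: depth = 2
'[' at pos 10: depth = 3
'[' at pos 14: depth = 4
'[' at pos 23: depth = 3
'[' at pos 27: depth = 4
Maximum depth reached: 4

4


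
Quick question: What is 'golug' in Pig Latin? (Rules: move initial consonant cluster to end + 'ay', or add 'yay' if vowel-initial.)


'golug': move consonant cluster 'g' to end and add 'ay': 'oluggay'.

oluggay


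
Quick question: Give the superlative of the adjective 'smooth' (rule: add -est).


Apply superlative formation (add -est): 'smooth' -> 'smoothest'.

smoothest


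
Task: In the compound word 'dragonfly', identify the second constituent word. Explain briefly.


Split 'dragonfly' into 'dragon' + 'fly'. The second part is 'fly'.

fly


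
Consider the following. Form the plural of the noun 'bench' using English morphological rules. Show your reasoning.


Apply rule: Add -es (sibilant/fricative ending). 'bench' becomes 'benches'.

benches


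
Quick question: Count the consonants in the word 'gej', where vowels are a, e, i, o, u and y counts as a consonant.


Consonants in 'gej': g, j = 2 consonants.

2


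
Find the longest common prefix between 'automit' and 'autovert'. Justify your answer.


Compare from the start: 4 characters match: 'auto'. Mismatch at position 5: 'm' vs 'v'.

auto


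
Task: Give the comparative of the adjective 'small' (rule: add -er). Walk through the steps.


Apply comparative formation (add -er): 'small' -> 'smaller'.

smaller


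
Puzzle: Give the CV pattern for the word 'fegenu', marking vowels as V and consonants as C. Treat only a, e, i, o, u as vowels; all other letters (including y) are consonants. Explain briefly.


Letter mapping: f = C, e = V, g = C, e = V, n = C, u = V.

CVCVCV


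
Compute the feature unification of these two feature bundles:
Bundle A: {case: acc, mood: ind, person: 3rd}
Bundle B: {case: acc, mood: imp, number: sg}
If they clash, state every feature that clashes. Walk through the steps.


Compare features:
case: A=acc vs B=acc -> unified: acc
mood: A=ind vs B=imp -> CLASH
number: A=_ vs B=sg -> unified: sg
person: A=3rd vs B=_ -> unified: 3rd
Clash detected on feature 'mood' (ind vs imp); unification fails.

CLASH on 'mood' (ind vs imp)


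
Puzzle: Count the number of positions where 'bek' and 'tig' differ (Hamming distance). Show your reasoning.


Alignment:
Position 1: 'b' vs 't' = DIFFER
Position 2: 'e' vs 'i' = DIFFER
Position 3: 'k' vs 'g' = DIFFER
Total differences: 3

3


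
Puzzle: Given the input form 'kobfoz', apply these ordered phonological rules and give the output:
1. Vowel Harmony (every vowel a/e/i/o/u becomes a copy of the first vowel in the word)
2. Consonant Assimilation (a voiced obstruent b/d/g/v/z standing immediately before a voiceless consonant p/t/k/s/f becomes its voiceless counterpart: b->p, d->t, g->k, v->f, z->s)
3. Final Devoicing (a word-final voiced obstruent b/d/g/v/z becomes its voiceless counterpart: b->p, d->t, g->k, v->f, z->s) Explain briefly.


Starting form: 'kobfoz'
Rule 1: Vowel Harmony: all vowels already match. No change.
Rule 2: Consonant Assimilation: voiced obstruent before voiceless consonant becomes voiceless ('bf' -> 'pf'). 'kobfoz' -> 'kopfoz'
Rule 3: Final Devoicing: word-final voiced obstruent 'z' becomes voiceless 's'. 'kopfoz' -> 'kopfos'
Final form: 'kopfos'

kopfos


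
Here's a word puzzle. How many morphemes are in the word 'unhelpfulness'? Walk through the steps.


Decomposition: un- (prefix) + help (root) + -ful (suffix) + -ness (suffix) = 4 morpheme(s)

4 morphemes


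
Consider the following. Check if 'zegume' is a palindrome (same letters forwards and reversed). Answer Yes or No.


Forward: 'zegume'
Reversed: 'emugez'
They differ.

No


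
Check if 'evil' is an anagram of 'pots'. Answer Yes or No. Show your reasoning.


Sorted letters of 'evil': 'eilv'
Sorted letters of 'pots': 'opst'
They do not match.

No


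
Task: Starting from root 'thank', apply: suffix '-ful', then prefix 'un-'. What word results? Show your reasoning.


Step 1: Add suffix '-ful' to 'thank' = 'thankful'
Step 2: Add prefix 'un-' to 'thankful' = 'unthankful'

unthankful


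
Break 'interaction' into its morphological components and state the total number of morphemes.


Step 1: Identify prefix: 'inter' (meaning: between)
Step 2: Identify root: 'act'
Step 3: Identify suffix(es): 'ion'
Decomposition: inter- (prefix: between) + act (root) + -ion (suffix: act of)
Total morphemes: 3

3 morphemes (inter- (prefix: between) + act (root) + -ion (suffix: act of))


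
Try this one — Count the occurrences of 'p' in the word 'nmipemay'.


Letter 'p' in 'nmipemay': found at position(s) 4 = 1 occurrence(s).

1


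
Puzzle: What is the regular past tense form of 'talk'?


Apply rule: Add -ed. 'talk' becomes 'talked'.

talked


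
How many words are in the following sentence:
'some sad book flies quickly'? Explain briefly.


Split into words: some | sad | book | flies | quickly = 5 words.

5


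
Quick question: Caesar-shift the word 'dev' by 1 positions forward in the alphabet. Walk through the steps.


Shift each letter by 1: d -> e, e -> f, v -> w. Result: 'efw'.

efw


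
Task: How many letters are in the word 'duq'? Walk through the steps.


Spell out 'duq' and number each letter: d(1), u(2), q(3). Total: 3 letters.

3


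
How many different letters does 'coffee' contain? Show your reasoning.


Unique letters in 'coffee': {c, e, f, o} = 4 distinct letters.

4


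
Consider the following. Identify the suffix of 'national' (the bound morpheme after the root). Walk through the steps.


The word 'national' = 'nation' (root) + '-al' (suffix). The suffix is '-al'.

al


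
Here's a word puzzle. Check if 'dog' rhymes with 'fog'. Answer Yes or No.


Rime (stressed vowel + following sounds) of 'dog': -og = /ɒg/
Rime of 'fog': -og = /ɒg/
/ɒg/ and /ɒg/ are the same ending sound, so the words rhyme.

Yes


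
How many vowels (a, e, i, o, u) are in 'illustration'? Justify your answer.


Vowels in 'illustration': i, u, a, i, o = 5 vowels.

5


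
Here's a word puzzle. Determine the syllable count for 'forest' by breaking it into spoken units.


Break 'forest' into syllables: for-est -> for | est = 2 syllables

2 syllables


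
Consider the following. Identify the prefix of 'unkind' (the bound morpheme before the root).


The word 'unkind' = 'un' (prefix) + 'kind' (root). The prefix is 'un'.

un


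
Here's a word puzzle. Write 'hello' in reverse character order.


Reverse 'hello' character by character: 'olleh'.

olleh


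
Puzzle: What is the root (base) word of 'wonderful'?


Remove suffix '-ful' from 'wonderful' to get root 'wonder'.

wonder


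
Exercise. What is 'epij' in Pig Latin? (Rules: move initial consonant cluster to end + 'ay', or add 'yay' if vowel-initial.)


'epij' starts with a vowel, so add 'yay': 'epijyay'.

epijyay


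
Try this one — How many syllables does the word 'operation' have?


Break 'operation' into syllables: op-er-a-tion -> op | er | a | tion = 4 syllables

4 syllables


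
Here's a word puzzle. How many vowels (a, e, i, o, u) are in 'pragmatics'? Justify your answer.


Vowels in 'pragmatics': a, a, i = 3 vowels.

3


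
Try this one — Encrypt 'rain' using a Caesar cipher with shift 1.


Shift each letter by 1: r -> s, a -> b, i -> j, n -> o. Result: 'sbjo'.

sbjo


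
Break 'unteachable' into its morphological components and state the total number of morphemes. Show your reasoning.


Step 1: Identify prefix: 'un' (meaning: not/reverse)
Step 2: Identify root: 'teach'
Step 3: Identify suffix(es): 'able'
Decomposition: un- (prefix: not/reverse) + teach (root) + -able (suffix: capable of)
Total morphemes: 3

3 morphemes (un- (prefix: not/reverse) + teach (root) + -able (suffix: capable of))


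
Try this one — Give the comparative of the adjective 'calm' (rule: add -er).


Apply comparative formation (add -er): 'calm' -> 'calmer'.

calmer


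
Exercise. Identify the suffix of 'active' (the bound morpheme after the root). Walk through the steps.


The word 'active' = 'act' (root) + '-ive' (suffix). The suffix is '-ive'.

ive


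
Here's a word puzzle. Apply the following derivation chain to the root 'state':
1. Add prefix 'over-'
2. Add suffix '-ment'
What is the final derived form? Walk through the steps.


Step 1: Add prefix 'over-' to 'state' = 'overstate'
Step 2: Add suffix '-ment' to 'overstate' = 'overstatement'

overstatement


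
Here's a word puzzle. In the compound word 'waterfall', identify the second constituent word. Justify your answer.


Split 'waterfall' into 'water' + 'fall'. The second part is 'fall'.

fall


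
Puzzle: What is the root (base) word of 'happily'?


Remove suffix '-ly' from 'happily' to get root 'happy'.

happy


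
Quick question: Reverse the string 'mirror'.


Reverse 'mirror' character by character: 'rorrim'.

rorrim


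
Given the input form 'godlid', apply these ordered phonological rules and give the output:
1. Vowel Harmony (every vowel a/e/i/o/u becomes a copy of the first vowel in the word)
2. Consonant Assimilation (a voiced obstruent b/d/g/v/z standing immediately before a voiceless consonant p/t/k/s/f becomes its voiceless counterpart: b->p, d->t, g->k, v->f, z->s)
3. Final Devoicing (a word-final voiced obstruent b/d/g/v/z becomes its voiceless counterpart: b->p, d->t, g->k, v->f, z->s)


Starting form: 'godlid'
Rule 1: Vowel Harmony: all vowels become 'o' (matching first vowel). 'godlid' -> 'godlod'
Rule 2: Consonant Assimilation: no voiced obstruent (b/d/g/v/z) stands immediately before a voiceless consonant (p/t/k/s/f). No change.
Rule 3: Final Devoicing: word-final voiced obstruent 'd' becomes voiceless 't'. 'godlod' -> 'godlot'
Final form: 'godlot'

godlot


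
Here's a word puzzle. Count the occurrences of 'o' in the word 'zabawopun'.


Letter 'o' in 'zabawopun': found at position(s) 6 = 1 occurrence(s).

1


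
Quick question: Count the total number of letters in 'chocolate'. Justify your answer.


Spell out 'chocolate' and number each letter: c(1), h(2), o(3), c(4), o(5), l(6), a(7), t(8), e(9). Total: 9 letters.

9


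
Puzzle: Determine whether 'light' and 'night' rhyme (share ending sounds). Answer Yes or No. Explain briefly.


Rime (stressed vowel + following sounds) of 'light': -ight = /aɪt/
Rime of 'night': -ight = /aɪt/
/aɪt/ and /aɪt/ are the same ending sound, so the words rhyme.

Yes


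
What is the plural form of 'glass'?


Apply rule: Add -es (sibilant/fricative ending). 'glass' becomes 'glasses'.

glasses


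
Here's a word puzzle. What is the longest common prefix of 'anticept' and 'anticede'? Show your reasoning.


Compare from the start: 6 characters match: 'antice'. Mismatch at position 7: 'p' vs 'd'.

antice


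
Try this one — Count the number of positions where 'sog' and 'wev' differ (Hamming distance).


Alignment:
Position 1: 's' vs 'w' = DIFFER
Position 2: 'o' vs 'e' = DIFFER
Position 3: 'g' vs 'v' = DIFFER
Total differences: 3

3


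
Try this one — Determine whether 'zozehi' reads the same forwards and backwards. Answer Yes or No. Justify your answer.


Forward: 'zozehi'
Reversed: 'ihezoz'
They differ.

No


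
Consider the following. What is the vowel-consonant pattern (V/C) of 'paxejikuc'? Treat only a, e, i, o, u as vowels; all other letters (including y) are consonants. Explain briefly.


Letter mapping: p = C, a = V, x = C, e = V, j = C, i = V, k = C, u = V, c = C.

CVCVCVCVC


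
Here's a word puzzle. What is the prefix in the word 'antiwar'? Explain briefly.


The word 'antiwar' = 'anti' (prefix) + 'war' (root). The prefix is 'anti'.

anti


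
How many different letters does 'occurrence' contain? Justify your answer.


Unique letters in 'occurrence': {c, e, n, o, r, u} = 6 distinct letters.

6


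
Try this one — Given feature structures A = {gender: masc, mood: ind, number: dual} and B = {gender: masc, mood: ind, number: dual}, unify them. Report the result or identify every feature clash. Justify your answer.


Compare features:
gender: A=masc vs B=masc -> unified: masc
mood: A=ind vs B=ind -> unified: ind
number: A=dual vs B=dual -> unified: dual
No clashes found.

Unified: {gender: masc, mood: ind, number: dual}


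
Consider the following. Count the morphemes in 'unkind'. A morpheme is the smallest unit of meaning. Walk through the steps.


Decomposition: un- (prefix) + kind (root) = 2 morpheme(s)

2 morphemes


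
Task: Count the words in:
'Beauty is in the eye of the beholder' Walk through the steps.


Split into words: Beauty | is | in | the | eye | of | the | beholder = 8 words.

8


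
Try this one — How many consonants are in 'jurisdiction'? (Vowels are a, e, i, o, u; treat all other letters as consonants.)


Consonants in 'jurisdiction': j, r, s, d, c, t, n = 7 consonants.

7


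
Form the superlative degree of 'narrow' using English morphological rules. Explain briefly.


Apply superlative formation (add -est): 'narrow' -> 'narrowest'.

narrowest


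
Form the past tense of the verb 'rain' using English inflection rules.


Apply rule: Add -ed. 'rain' becomes 'rained'.

rained


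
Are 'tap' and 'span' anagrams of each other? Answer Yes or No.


Sorted letters of 'tap': 'apt'
Sorted letters of 'span': 'anps'
They do not match.

No


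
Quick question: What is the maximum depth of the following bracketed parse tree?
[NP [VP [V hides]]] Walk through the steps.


Count bracket nesting levels:
'[' at pos 0: depth = 1
'[' at pos 4: depth = 2
'[' at pos 8: depth = 3
Maximum depth reached: 3

3


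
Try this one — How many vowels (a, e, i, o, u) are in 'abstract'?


Vowels in 'abstract': a, a = 2 vowels.

2


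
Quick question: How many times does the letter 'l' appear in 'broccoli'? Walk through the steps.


Letter 'l' in 'broccoli': found at position(s) 7 = 1 occurrence(s).

1


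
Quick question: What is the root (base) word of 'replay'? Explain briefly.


Remove prefix 're' from 'replay' to get root 'play'.

play


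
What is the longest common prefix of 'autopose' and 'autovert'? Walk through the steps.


Compare from the start: 4 characters match: 'auto'. Mismatch at position 5: 'p' vs 'v'.

auto


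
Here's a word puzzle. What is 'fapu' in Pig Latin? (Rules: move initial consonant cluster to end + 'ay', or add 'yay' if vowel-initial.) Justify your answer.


'fapu': move consonant cluster 'f' to end and add 'ay': 'apufay'.

apufay


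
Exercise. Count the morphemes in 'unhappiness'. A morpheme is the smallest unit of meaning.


Decomposition: un- (prefix) + happy (root) + -ness (suffix) = 3 morpheme(s)

3 morphemes


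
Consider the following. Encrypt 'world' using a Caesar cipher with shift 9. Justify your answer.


Shift each letter by 9: w -> f, o -> x, r -> a, l -> u, d -> m. Result: 'fxaum'.

fxaum


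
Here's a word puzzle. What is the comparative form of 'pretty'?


Apply comparative formation (consonant + y: change y to i, add -er): 'pretty' -> 'prettier'.

prettier


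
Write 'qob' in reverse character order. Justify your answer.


Reverse 'qob' character by character: 'boq'.

boq


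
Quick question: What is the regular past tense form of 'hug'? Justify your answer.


Apply rule: Double final consonant and add -ed. 'hug' becomes 'hugged'.

hugged


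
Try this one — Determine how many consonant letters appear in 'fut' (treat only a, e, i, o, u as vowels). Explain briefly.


Consonants in 'fut': f, t = 2 consonants.

2


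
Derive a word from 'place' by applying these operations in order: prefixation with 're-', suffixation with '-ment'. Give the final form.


Step 1: Add prefix 're-' to 'place' = 'replace'
Step 2: Add suffix '-ment' to 'replace' = 'replacement'

replacement


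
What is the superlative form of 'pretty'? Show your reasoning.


Apply superlative formation (consonant + y: change y to i, add -est): 'pretty' -> 'prettiest'.

prettiest


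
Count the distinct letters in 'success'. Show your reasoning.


Unique letters in 'success': {c, e, s, u} = 4 distinct letters.

4


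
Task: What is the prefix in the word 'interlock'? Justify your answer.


The word 'interlock' = 'inter' (prefix) + 'lock' (root). The prefix is 'inter'.

inter


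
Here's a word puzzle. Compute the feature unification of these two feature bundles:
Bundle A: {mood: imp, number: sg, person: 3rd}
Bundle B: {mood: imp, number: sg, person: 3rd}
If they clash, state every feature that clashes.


Compare features:
mood: A=imp vs B=imp -> unified: imp
number: A=sg vs B=sg -> unified: sg
person: A=3rd vs B=3rd -> unified: 3rd
No clashes found.

Unified: {mood: imp, number: sg, person: 3rd}


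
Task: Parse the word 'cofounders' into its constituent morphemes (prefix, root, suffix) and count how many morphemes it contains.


Step 1: Identify prefix: 'co' (meaning: together)
Step 2: Identify root: 'found'
Step 3: Identify suffix(es): 'er, s'
Decomposition: co- (prefix: together) + found (root) + -er (suffix: one who) + -s (plural)
Total morphemes: 4

4 morphemes (co- (prefix: together) + found (root) + -er (suffix: one who) + -s (plural))


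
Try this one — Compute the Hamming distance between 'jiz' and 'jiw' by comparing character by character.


Alignment:
Position 1: 'j' vs 'j' = match
Position 2: 'i' vs 'i' = match
Position 3: 'z' vs 'w' = DIFFER
Total differences: 1

1


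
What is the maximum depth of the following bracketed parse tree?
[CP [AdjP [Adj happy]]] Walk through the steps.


Count bracket nesting levels:
'[' at pos 0: depth = 1
'[' at pos 4: depth = 2
'[' at pos 10: depth = 3
Maximum depth reached: 3

3


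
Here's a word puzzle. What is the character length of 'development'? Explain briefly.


Spell out 'development' and number each letter: d(1), e(2), v(3), e(4), l(5), o(6), p(7), m(8), e(9), n(10), t(11). Total: 11 letters.

11


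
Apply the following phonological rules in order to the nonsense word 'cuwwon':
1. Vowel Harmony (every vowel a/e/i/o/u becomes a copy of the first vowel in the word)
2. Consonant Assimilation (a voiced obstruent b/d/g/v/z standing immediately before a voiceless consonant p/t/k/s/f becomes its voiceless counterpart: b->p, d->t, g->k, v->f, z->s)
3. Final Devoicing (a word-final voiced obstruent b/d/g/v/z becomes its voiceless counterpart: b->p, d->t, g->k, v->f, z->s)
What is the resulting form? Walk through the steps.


Starting form: 'cuwwon'
Rule 1: Vowel Harmony: all vowels become 'u' (matching first vowel). 'cuwwon' -> 'cuwwun'
Rule 2: Consonant Assimilation: no voiced obstruent (b/d/g/v/z) stands immediately before a voiceless consonant (p/t/k/s/f). No change.
Rule 3: Final Devoicing: final consonant 'n' is not one of the voiced obstruents b/d/g/v/z. No change.
Final form: 'cuwwun'

cuwwun
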